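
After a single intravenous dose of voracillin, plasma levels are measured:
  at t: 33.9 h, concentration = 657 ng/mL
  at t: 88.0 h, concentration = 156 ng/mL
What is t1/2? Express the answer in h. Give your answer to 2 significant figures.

k = ln(C₁/C₂) / (t₂ − t₁) = ln(657/156) / (88.0 − 33.9)
  = 1.438 / 54.10 = 0.02658 h⁻¹
t½ = ln2 / k = 0.693147 / 0.02658 = 26.08 h

26 h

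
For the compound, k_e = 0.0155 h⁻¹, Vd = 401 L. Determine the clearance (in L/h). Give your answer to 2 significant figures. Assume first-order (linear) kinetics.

6.2 L/h

CL = k × Vd = 0.0155 × 401 = 6.216 L/h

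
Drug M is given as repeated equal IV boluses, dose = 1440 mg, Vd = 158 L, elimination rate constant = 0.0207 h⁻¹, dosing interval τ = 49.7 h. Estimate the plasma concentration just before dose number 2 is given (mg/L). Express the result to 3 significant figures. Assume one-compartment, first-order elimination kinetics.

C₀ per dose = Dose / Vd = 1440 / 158 = 9.114 mg/L
Fraction remaining after one interval: r = e^(−kτ) = e^(−0.02070 × 49.7) = 0.3574
Before dose 2, 1 dose has been given (aged 1τ).
C_trough = C₀ × r = 9.114 × 0.3574 = 3.257 mg/L

3.26 mg/L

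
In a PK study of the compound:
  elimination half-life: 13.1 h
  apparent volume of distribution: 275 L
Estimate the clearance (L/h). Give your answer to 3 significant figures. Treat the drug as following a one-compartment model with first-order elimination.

k = ln2 / t½ = 0.693147 / 13.1 = 0.05291 h⁻¹
CL = k × Vd = 0.05291 × 275 = 14.55 L/h

14.6 L/h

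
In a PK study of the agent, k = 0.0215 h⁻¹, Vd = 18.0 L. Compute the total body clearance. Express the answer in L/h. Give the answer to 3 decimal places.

0.387 L/h

CL = k × Vd = 0.0215 × 18.0 = 0.3870 L/h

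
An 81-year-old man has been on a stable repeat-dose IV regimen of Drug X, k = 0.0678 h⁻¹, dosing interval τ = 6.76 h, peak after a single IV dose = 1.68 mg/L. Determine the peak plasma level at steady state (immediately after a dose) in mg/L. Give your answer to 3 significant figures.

e^(−kτ) = e^(−0.06780 × 6.76) = 0.6323
Accumulation ratio R = 1 / (1 − e^(−kτ)) = 1 / (1 − 0.6323) = 2.720
Steady-state peak = C₀ × R = 1.68 × 2.720 = 4.570 mg/L

4.57 mg/L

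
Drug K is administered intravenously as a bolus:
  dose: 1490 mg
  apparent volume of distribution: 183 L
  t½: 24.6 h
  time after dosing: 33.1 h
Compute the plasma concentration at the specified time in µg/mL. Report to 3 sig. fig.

3.20 µg/mL

C₀ = Dose / Vd = 1490 / 183 = 8.142 mg/L
k = ln2 / t½ = 0.693147 / 24.6 = 0.02818 h⁻¹
C = C₀ · e^(−k·t) = 8.142 × e^(−0.02818 × 33.1)
  = 8.142 × 0.3935 = 3.204 mg/L
(3.204 mg/L = 3.204 µg/mL)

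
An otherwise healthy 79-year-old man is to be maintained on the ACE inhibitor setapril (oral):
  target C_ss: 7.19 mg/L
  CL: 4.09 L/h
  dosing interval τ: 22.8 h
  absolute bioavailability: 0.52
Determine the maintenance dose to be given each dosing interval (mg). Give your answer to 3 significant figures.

1290 mg

At steady state, F × (Dose/τ) = Css × CL.
Dose = Css × CL × τ / F = 7.19 × 4.090 × 22.8 / 0.52 = 1289 mg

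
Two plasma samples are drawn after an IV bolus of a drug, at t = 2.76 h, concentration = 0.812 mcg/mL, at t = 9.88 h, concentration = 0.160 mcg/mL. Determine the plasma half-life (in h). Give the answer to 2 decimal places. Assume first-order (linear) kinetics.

3.04 h

k = ln(C₁/C₂) / (t₂ − t₁) = ln(0.812/0.160) / (9.88 − 2.76)
  = 1.624 / 7.120 = 0.2281 h⁻¹
t½ = ln2 / k = 0.693147 / 0.2281 = 3.039 h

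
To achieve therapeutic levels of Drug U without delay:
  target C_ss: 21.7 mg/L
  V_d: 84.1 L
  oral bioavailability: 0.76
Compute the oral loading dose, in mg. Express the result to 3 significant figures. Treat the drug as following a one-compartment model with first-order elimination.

LD = Css × Vd / F = 21.7 × 84.1 / 0.76 = 2401 mg

2400 mg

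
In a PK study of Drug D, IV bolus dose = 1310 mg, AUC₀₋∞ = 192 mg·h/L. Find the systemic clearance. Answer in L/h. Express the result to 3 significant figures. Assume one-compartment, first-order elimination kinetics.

CL = Dose / AUC = 1310 / 192 = 6.823 L/h

6.82 L/h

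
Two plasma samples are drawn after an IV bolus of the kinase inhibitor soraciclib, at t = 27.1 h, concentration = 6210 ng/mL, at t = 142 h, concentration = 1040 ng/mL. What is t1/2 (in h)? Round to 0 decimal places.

k = ln(C₁/C₂) / (t₂ − t₁) = ln(6210/1040) / (142 − 27.1)
  = 1.787 / 114.9 = 0.01555 h⁻¹
t½ = ln2 / k = 0.693147 / 0.01555 = 44.58 h

45 h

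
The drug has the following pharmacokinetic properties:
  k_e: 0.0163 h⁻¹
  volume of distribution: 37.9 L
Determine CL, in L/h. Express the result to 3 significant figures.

CL = k × Vd = 0.0163 × 37.9 = 0.6178 L/h

0.618 L/h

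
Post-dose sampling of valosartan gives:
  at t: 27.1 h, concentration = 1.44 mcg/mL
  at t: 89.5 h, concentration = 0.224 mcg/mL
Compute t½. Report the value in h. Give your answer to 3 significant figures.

k = ln(C₁/C₂) / (t₂ − t₁) = ln(1.44/0.224) / (89.5 − 27.1)
  = 1.861 / 62.40 = 0.02982 h⁻¹
t½ = ln2 / k = 0.693147 / 0.02982 = 23.24 h

23.2 h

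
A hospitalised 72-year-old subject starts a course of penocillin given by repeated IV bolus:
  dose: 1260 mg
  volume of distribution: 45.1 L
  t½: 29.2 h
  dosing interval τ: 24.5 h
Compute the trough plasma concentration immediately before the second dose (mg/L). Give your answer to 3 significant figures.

C₀ per dose = Dose / Vd = 1260 / 45.1 = 27.94 mg/L
k = ln2 / t½ = 0.693147 / 29.2 = 0.02374 h⁻¹
Fraction remaining after one interval: r = e^(−kτ) = e^(−0.02374 × 24.5) = 0.5590
Before dose 2, 1 dose has been given (aged 1τ).
C_trough = C₀ × r = 27.94 × 0.5590 = 15.62 mg/L

15.6 mg/L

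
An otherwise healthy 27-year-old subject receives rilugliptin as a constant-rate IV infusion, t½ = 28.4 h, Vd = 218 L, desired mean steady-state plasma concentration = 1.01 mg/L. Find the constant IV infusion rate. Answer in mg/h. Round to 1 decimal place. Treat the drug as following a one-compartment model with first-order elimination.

k = ln2 / t½ = 0.693147 / 28.4 = 0.02441 h⁻¹
CL = k × Vd = 0.02441 × 218 = 5.321 L/h
At steady state, infusion rate R₀ = Css × CL = 1.01 × 5.321 = 5.374 mg/h

5.4 mg/h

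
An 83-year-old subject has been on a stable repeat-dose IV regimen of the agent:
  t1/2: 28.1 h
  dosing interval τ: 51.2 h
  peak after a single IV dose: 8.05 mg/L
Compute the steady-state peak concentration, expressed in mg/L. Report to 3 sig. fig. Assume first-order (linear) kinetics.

11.2 mg/L

k = ln2 / t½ = 0.693147 / 28.1 = 0.02467 h⁻¹
e^(−kτ) = e^(−0.02467 × 51.2) = 0.2828
Accumulation ratio R = 1 / (1 − e^(−kτ)) = 1 / (1 − 0.2828) = 1.394
Steady-state peak = C₀ × R = 8.05 × 1.394 = 11.22 mg/L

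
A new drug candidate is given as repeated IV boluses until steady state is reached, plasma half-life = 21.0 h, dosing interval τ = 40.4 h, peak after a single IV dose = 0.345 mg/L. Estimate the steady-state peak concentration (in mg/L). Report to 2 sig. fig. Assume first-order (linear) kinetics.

0.47 mg/L

k = ln2 / t½ = 0.693147 / 21.0 = 0.03301 h⁻¹
e^(−kτ) = e^(−0.03301 × 40.4) = 0.2635
Accumulation ratio R = 1 / (1 − e^(−kτ)) = 1 / (1 − 0.2635) = 1.358
Steady-state peak = C₀ × R = 0.345 × 1.358 = 0.4685 mg/L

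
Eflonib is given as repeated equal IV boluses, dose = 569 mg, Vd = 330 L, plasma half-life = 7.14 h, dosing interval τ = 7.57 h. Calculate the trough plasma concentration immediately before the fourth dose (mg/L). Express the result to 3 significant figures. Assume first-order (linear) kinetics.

1.41 mg/L

C₀ per dose = Dose / Vd = 569 / 330 = 1.724 mg/L
k = ln2 / t½ = 0.693147 / 7.14 = 0.09708 h⁻¹
Fraction remaining after one interval: r = e^(−kτ) = e^(−0.09708 × 7.57) = 0.4796
Before dose 4, 3 doses have been given (aged 1τ, 2τ, 3τ).
C_trough = C₀ × (r + r² + … + r^3) = C₀ × r(1−r^3)/(1−r)
        = 1.724 × 0.4796 × (1 − 0.1103) / (1 − 0.4796) = 1.414 mg/L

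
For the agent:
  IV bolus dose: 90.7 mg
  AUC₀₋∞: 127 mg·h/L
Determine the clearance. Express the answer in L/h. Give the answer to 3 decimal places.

0.714 L/h

CL = Dose / AUC = 90.7 / 127 = 0.7142 L/h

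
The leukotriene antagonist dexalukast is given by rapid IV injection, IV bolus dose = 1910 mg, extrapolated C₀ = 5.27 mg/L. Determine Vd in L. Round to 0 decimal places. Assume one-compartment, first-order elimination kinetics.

362 L

Vd = Dose / C₀ = 1910 / 5.27 = 362.4 L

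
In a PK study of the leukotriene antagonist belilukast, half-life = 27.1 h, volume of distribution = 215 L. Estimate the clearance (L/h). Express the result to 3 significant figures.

5.50 L/h

k = ln2 / t½ = 0.693147 / 27.1 = 0.02558 h⁻¹
CL = k × Vd = 0.02558 × 215 = 5.500 L/h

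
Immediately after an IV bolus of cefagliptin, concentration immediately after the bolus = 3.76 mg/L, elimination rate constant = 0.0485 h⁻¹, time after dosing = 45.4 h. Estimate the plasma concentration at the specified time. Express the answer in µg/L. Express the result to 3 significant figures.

C = C₀ · e^(−k·t) = 3.760 × e^(−0.04850 × 45.4)
  = 3.760 × 0.1106 = 0.4159 mg/L
Convert: 0.4159 mg/L × 1000 = 415.9 µg/L

416 µg/L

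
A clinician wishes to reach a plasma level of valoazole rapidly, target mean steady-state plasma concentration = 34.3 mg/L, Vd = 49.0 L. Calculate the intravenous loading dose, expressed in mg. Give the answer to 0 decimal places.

1681 mg

LD = Css × Vd = 34.3 × 49.0 = 1681 mg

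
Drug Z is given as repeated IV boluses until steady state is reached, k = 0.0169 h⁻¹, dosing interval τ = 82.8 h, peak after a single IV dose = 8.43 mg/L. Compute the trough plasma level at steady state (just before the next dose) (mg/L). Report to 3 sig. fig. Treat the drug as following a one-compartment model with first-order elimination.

e^(−kτ) = e^(−0.01690 × 82.8) = 0.2468
Accumulation ratio R = 1 / (1 − e^(−kτ)) = 1 / (1 − 0.2468) = 1.328
Steady-state trough = C₀ × R × e^(−kτ) = 8.43 × 1.328 × 0.2468 = 2.763 mg/L

2.76 mg/L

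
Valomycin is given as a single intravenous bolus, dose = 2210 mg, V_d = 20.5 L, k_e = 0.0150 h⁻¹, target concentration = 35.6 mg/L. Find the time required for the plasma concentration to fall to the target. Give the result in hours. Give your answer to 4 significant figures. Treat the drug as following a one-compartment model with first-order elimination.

C₀ = Dose / Vd = 2210 / 20.5 = 107.8 mg/L
t = ln(C₀ / C) / k = ln(107.8 / 35.6) / 0.01500
  = ln(3.028) / 0.01500 = 1.108 / 0.01500 = 73.87 h

73.87 h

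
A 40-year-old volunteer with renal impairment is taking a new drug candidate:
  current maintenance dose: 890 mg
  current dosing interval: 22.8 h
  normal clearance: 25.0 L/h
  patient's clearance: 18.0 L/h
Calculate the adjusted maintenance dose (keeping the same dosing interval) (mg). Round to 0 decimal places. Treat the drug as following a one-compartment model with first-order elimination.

To keep the same average steady-state level, dosing rate must scale with clearance.
CL ratio = 18.0 / 25.0 = 0.7200
New dose (same interval) = 890 × 0.7200 = 640.8 mg

641 mg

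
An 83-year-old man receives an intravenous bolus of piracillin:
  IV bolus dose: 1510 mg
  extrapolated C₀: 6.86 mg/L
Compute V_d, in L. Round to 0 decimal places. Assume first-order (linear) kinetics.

Vd = Dose / C₀ = 1510 / 6.86 = 220.1 L

220 L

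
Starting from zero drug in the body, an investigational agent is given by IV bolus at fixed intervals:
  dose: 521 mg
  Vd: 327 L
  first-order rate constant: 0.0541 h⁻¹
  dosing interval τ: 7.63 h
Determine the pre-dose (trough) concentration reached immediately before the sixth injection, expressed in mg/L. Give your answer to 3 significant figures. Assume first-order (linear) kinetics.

C₀ per dose = Dose / Vd = 521 / 327 = 1.593 mg/L
Fraction remaining after one interval: r = e^(−kτ) = e^(−0.05410 × 7.63) = 0.6618
Before dose 6, 5 doses have been given (aged 1τ, 2τ, 3τ, 4τ, 5τ).
C_trough = C₀ × (r + r² + … + r^5) = C₀ × r(1−r^5)/(1−r)
        = 1.593 × 0.6618 × (1 − 0.1270) / (1 − 0.6618) = 2.721 mg/L

2.72 mg/L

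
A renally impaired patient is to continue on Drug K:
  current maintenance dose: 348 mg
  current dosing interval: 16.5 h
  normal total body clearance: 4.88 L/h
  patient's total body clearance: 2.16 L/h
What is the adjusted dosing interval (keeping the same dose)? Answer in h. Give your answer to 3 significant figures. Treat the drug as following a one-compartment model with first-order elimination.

To keep the same average steady-state level, dosing rate must scale with clearance.
CL ratio = 2.16 / 4.88 = 0.4426
New interval (same dose) = 16.5 / 0.4426 = 37.28 h

37.3 h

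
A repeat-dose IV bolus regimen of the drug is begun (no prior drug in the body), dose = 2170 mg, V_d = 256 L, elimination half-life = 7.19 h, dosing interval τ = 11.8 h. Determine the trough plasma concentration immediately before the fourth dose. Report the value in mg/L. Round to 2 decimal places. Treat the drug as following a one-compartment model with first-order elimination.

3.87 mg/L

C₀ per dose = Dose / Vd = 2170 / 256 = 8.477 mg/L
k = ln2 / t½ = 0.693147 / 7.19 = 0.09640 h⁻¹
Fraction remaining after one interval: r = e^(−kτ) = e^(−0.09640 × 11.8) = 0.3206
Before dose 4, 3 doses have been given (aged 1τ, 2τ, 3τ).
C_trough = C₀ × (r + r² + … + r^3) = C₀ × r(1−r^3)/(1−r)
        = 8.477 × 0.3206 × (1 − 0.03295) / (1 − 0.3206) = 3.868 mg/L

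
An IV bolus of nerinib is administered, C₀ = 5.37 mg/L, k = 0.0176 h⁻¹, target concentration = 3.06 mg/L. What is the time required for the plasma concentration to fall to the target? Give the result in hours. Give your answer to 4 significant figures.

t = ln(C₀ / C) / k = ln(5.370 / 3.06) / 0.01760
  = ln(1.755) / 0.01760 = 0.5625 / 0.01760 = 31.96 h

31.96 h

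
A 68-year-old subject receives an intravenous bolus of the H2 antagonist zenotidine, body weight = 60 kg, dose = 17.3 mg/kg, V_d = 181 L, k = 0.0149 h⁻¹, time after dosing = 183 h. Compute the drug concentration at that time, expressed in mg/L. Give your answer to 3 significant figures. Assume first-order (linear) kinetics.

Total dose = 17.3 × 60 = 1038 mg
C₀ = Dose / Vd = 1038 / 181 = 5.735 mg/L
C = C₀ · e^(−k·t) = 5.735 × e^(−0.01490 × 183)
  = 5.735 × 0.06543 = 0.3752 mg/L

0.375 mg/L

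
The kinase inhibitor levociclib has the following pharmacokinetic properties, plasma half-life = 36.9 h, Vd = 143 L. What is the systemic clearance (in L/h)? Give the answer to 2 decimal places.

2.69 L/h

k = ln2 / t½ = 0.693147 / 36.9 = 0.01878 h⁻¹
CL = k × Vd = 0.01878 × 143 = 2.686 L/h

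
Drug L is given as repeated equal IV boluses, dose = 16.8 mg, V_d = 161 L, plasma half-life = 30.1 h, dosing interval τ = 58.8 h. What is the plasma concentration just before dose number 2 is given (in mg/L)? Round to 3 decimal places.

C₀ per dose = Dose / Vd = 16.8 / 161 = 0.1043 mg/L
k = ln2 / t½ = 0.693147 / 30.1 = 0.02303 h⁻¹
Fraction remaining after one interval: r = e^(−kτ) = e^(−0.02303 × 58.8) = 0.2582
Before dose 2, 1 dose has been given (aged 1τ).
C_trough = C₀ × r = 0.1043 × 0.2582 = 0.02693 mg/L

0.027 mg/L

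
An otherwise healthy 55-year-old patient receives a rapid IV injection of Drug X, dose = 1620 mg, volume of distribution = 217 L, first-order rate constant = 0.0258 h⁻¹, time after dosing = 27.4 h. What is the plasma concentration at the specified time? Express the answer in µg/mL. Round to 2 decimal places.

C₀ = Dose / Vd = 1620 / 217 = 7.465 mg/L
C = C₀ · e^(−k·t) = 7.465 × e^(−0.02580 × 27.4)
  = 7.465 × 0.4932 = 3.682 mg/L
(3.682 mg/L = 3.682 µg/mL)

3.68 µg/mL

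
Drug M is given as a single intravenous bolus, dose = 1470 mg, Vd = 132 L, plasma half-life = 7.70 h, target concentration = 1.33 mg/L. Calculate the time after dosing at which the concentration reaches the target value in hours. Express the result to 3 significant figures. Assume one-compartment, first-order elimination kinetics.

C₀ = Dose / Vd = 1470 / 132 = 11.14 mg/L
k = ln2 / t½ = 0.693147 / 7.70 = 0.09002 h⁻¹
t = ln(C₀ / C) / k = ln(11.14 / 1.33) / 0.09002
  = ln(8.376) / 0.09002 = 2.125 / 0.09002 = 23.61 h

23.6 h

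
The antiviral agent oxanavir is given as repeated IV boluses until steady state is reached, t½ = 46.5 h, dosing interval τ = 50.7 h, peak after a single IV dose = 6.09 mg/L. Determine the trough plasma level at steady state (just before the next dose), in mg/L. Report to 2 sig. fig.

5.4 mg/L

k = ln2 / t½ = 0.693147 / 46.5 = 0.01491 h⁻¹
e^(−kτ) = e^(−0.01491 × 50.7) = 0.4696
Accumulation ratio R = 1 / (1 − e^(−kτ)) = 1 / (1 − 0.4696) = 1.885
Steady-state trough = C₀ × R × e^(−kτ) = 6.09 × 1.885 × 0.4696 = 5.391 mg/L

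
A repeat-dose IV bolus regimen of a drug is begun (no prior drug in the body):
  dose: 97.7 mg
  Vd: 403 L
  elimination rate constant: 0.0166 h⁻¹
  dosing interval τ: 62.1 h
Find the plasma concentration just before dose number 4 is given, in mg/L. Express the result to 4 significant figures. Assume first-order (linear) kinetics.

C₀ per dose = Dose / Vd = 97.7 / 403 = 0.2424 mg/L
Fraction remaining after one interval: r = e^(−kτ) = e^(−0.01660 × 62.1) = 0.3567
Before dose 4, 3 doses have been given (aged 1τ, 2τ, 3τ).
C_trough = C₀ × (r + r² + … + r^3) = C₀ × r(1−r^3)/(1−r)
        = 0.2424 × 0.3567 × (1 − 0.04538) / (1 − 0.3567) = 0.1283 mg/L

0.1283 mg/L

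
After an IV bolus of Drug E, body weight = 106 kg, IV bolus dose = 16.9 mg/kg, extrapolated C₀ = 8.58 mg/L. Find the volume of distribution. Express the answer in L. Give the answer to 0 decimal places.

Dose = 16.9 × 106 = 1791 mg
Vd = Dose / C₀ = 1791 / 8.58 = 208.7 L

209 L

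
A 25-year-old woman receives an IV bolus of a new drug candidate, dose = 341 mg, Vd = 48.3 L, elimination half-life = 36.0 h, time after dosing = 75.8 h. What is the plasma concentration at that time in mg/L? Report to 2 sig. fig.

1.6 mg/L

C₀ = Dose / Vd = 341.0 / 48.3 = 7.060 mg/L
k = ln2 / t½ = 0.693147 / 36.0 = 0.01925 h⁻¹
C = C₀ · e^(−k·t) = 7.060 × e^(−0.01925 × 75.8)
  = 7.060 × 0.2324 = 1.641 mg/L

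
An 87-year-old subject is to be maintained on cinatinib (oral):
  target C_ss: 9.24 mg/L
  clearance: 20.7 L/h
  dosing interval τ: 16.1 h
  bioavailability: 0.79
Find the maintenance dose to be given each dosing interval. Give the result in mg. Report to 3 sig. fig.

3900 mg

At steady state, F × (Dose/τ) = Css × CL.
Dose = Css × CL × τ / F = 9.24 × 20.70 × 16.1 / 0.79 = 3898 mg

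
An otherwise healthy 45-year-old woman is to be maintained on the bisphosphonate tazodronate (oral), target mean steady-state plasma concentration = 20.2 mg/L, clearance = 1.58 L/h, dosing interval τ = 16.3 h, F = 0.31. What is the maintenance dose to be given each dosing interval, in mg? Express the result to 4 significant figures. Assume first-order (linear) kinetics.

At steady state, F × (Dose/τ) = Css × CL.
Dose = Css × CL × τ / F = 20.2 × 1.580 × 16.3 / 0.31 = 1678 mg

1678 mg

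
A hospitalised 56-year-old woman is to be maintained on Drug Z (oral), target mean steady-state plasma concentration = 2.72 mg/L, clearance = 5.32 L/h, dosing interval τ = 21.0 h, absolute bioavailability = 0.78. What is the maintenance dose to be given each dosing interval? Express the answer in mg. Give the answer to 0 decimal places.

At steady state, F × (Dose/τ) = Css × CL.
Dose = Css × CL × τ / F = 2.72 × 5.320 × 21.0 / 0.78 = 389.6 mg

390 mg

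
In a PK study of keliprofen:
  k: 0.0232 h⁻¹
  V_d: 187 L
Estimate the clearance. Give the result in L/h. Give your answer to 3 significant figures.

CL = k × Vd = 0.0232 × 187 = 4.338 L/h

4.34 L/h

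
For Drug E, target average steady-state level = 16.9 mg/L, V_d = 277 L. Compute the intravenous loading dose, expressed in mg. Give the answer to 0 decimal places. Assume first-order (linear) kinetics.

LD = Css × Vd = 16.9 × 277 = 4681 mg

4681 mg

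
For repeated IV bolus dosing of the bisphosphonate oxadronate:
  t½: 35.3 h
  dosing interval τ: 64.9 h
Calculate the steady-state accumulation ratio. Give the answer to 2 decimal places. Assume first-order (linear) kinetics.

1.39

k = ln2 / t½ = 0.693147 / 35.3 = 0.01964 h⁻¹
e^(−kτ) = e^(−0.01964 × 64.9) = 0.2795
Accumulation ratio R = 1 / (1 − e^(−kτ)) = 1 / (1 − 0.2795) = 1.388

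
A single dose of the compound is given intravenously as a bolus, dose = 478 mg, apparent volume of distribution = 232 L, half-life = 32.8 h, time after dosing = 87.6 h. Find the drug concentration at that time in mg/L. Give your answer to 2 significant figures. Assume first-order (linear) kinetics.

C₀ = Dose / Vd = 478.0 / 232 = 2.060 mg/L
k = ln2 / t½ = 0.693147 / 32.8 = 0.02113 h⁻¹
C = C₀ · e^(−k·t) = 2.060 × e^(−0.02113 × 87.6)
  = 2.060 × 0.1571 = 0.3236 mg/L

0.32 mg/L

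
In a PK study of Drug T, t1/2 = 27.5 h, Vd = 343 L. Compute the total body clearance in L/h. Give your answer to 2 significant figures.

k = ln2 / t½ = 0.693147 / 27.5 = 0.02521 h⁻¹
CL = k × Vd = 0.02521 × 343 = 8.647 L/h

8.6 L/h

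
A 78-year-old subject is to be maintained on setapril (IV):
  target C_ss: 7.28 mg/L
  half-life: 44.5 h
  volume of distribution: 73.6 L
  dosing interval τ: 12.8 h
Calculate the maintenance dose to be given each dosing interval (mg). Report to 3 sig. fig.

k = ln2 / t½ = 0.693147 / 44.5 = 0.01558 h⁻¹
CL = k × Vd = 0.01558 × 73.6 = 1.147 L/h
At steady state, Dose/τ = Css × CL.
Dose = Css × CL × τ = 7.28 × 1.147 × 12.8 = 106.9 mg

107 mg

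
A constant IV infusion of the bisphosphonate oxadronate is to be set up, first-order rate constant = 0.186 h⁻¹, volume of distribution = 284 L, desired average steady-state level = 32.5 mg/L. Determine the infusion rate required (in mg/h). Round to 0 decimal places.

1717 mg/h

CL = k × Vd = 0.1860 × 284 = 52.82 L/h
At steady state, infusion rate R₀ = Css × CL = 32.5 × 52.82 = 1717 mg/h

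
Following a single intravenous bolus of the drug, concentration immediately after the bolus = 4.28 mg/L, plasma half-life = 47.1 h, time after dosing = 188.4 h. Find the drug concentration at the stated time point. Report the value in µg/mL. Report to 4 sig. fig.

0.2675 µg/mL

k = ln2 / t½ = 0.693147 / 47.1 = 0.01472 h⁻¹
t / t½ = 188.4 / 47.1 = 4 half-lives
C = C₀ × (1/2)^4 = 4.280 × 0.06250 = 0.2675 mg/L
(0.2675 mg/L = 0.2675 µg/mL)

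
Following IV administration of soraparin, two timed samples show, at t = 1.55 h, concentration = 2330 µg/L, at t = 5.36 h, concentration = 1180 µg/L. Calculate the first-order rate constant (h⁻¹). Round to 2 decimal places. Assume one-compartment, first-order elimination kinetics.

0.18 h⁻¹

k = ln(C₁/C₂) / (t₂ − t₁) = ln(2330/1180) / (5.36 − 1.55)
  = 0.6804 / 3.810 = 0.1786 h⁻¹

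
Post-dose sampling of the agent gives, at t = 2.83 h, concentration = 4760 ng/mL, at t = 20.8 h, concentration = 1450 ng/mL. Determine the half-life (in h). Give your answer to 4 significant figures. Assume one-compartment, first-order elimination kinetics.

10.48 h

k = ln(C₁/C₂) / (t₂ − t₁) = ln(4760/1450) / (20.8 − 2.83)
  = 1.189 / 17.97 = 0.06617 h⁻¹
t½ = ln2 / k = 0.693147 / 0.06617 = 10.48 h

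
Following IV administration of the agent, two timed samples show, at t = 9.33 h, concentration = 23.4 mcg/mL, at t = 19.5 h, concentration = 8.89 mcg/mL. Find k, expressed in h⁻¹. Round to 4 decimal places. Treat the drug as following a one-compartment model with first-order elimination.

k = ln(C₁/C₂) / (t₂ − t₁) = ln(23.4/8.89) / (19.5 − 9.33)
  = 0.9678 / 10.17 = 0.09516 h⁻¹

0.0952 h⁻¹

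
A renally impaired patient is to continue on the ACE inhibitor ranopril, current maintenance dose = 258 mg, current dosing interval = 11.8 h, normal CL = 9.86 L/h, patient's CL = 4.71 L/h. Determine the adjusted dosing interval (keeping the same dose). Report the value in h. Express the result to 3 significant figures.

To keep the same average steady-state level, dosing rate must scale with clearance.
CL ratio = 4.71 / 9.86 = 0.4777
New interval (same dose) = 11.8 / 0.4777 = 24.70 h

24.7 h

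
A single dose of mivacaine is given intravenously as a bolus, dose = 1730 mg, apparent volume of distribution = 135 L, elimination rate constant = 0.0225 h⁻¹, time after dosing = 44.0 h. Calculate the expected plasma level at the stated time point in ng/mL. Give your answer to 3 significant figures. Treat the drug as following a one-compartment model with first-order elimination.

4760 ng/mL

C₀ = Dose / Vd = 1730 / 135 = 12.81 mg/L
C = C₀ · e^(−k·t) = 12.81 × e^(−0.02250 × 44.0)
  = 12.81 × 0.3716 = 4.760 mg/L
Convert: 4.760 mg/L × 1000 = 4760 ng/mL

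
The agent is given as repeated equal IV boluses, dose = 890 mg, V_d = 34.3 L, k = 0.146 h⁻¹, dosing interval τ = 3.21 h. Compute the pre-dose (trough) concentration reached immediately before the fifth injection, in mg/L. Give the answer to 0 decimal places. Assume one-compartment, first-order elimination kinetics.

37 mg/L

C₀ per dose = Dose / Vd = 890 / 34.3 = 25.95 mg/L
Fraction remaining after one interval: r = e^(−kτ) = e^(−0.1460 × 3.21) = 0.6258
Before dose 5, 4 doses have been given (aged 1τ, 2τ, 3τ, 4τ).
C_trough = C₀ × (r + r² + … + r^4) = C₀ × r(1−r^4)/(1−r)
        = 25.95 × 0.6258 × (1 − 0.1534) / (1 − 0.6258) = 36.74 mg/L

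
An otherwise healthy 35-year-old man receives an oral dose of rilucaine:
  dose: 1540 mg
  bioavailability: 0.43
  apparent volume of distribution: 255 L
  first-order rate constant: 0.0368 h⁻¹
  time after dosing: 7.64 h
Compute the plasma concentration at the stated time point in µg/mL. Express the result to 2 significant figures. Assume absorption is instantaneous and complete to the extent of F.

2.0 µg/mL

Amount reaching circulation = F × Dose = 0.43 × 1540 = 662.2 mg
C₀ = F·Dose / Vd = 662.2 / 255 = 2.597 mg/L
C = C₀ · e^(−k·t) = 2.597 × e^(−0.03680 × 7.64)
  = 2.597 × 0.7549 = 1.960 mg/L
(1.960 mg/L = 1.960 µg/mL)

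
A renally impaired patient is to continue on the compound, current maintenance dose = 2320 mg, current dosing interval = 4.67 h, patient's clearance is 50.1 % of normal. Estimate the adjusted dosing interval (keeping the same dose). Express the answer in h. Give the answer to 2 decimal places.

9.32 h

To keep the same average steady-state level, dosing rate must scale with clearance.
CL ratio = 50.1 / 100 = 0.5010
New interval (same dose) = 4.67 / 0.5010 = 9.321 h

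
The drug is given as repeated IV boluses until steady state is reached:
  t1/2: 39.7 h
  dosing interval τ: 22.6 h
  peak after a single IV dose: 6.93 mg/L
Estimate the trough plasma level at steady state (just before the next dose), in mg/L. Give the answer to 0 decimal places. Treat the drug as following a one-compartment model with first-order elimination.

k = ln2 / t½ = 0.693147 / 39.7 = 0.01746 h⁻¹
e^(−kτ) = e^(−0.01746 × 22.6) = 0.6740
Accumulation ratio R = 1 / (1 − e^(−kτ)) = 1 / (1 − 0.6740) = 3.067
Steady-state trough = C₀ × R × e^(−kτ) = 6.93 × 3.067 × 0.6740 = 14.33 mg/L

14 mg/L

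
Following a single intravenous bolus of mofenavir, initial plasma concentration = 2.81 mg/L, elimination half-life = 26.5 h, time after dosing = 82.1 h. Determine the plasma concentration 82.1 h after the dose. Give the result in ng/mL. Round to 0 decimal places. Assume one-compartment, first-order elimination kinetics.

k = ln2 / t½ = 0.693147 / 26.5 = 0.02616 h⁻¹
C = C₀ · e^(−k·t) = 2.810 × e^(−0.02616 × 82.1)
  = 2.810 × 0.1167 = 0.3279 mg/L
Convert: 0.3279 mg/L × 1000 = 327.9 ng/mL

328 ng/mL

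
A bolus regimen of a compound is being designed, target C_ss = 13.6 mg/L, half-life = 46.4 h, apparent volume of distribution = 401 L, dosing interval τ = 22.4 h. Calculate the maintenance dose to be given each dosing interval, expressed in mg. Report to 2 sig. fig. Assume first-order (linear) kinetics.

1800 mg

k = ln2 / t½ = 0.693147 / 46.4 = 0.01494 h⁻¹
CL = k × Vd = 0.01494 × 401 = 5.991 L/h
At steady state, Dose/τ = Css × CL.
Dose = Css × CL × τ = 13.6 × 5.991 × 22.4 = 1825 mg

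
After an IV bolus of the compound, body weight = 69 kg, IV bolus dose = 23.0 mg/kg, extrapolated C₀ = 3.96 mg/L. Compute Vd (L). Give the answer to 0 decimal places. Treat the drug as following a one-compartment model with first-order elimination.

401 L

Dose = 23.0 × 69 = 1587 mg
Vd = Dose / C₀ = 1587 / 3.96 = 400.8 L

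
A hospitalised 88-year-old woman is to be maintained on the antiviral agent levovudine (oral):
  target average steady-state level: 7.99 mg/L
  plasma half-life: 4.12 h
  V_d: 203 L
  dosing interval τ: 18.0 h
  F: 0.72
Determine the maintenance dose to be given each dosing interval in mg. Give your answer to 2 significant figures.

6800 mg

k = ln2 / t½ = 0.693147 / 4.12 = 0.1682 h⁻¹
CL = k × Vd = 0.1682 × 203 = 34.14 L/h
At steady state, F × (Dose/τ) = Css × CL.
Dose = Css × CL × τ / F = 7.99 × 34.14 × 18.0 / 0.72 = 6819 mg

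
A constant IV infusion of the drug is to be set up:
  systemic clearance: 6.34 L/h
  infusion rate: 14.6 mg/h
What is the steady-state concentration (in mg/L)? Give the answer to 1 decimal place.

2.3 mg/L

At steady state Css = R₀ / CL = 14.6 / 6.340 = 2.303 mg/L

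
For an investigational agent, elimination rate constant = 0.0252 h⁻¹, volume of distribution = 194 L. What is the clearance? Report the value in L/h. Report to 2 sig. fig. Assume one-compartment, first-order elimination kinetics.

4.9 L/h

CL = k × Vd = 0.0252 × 194 = 4.889 L/h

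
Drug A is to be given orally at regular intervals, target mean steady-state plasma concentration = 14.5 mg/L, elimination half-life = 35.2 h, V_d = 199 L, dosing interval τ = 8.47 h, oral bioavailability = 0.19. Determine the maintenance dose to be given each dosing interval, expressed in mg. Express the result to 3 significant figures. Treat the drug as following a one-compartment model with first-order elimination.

k = ln2 / t½ = 0.693147 / 35.2 = 0.01969 h⁻¹
CL = k × Vd = 0.01969 × 199 = 3.918 L/h
At steady state, F × (Dose/τ) = Css × CL.
Dose = Css × CL × τ / F = 14.5 × 3.918 × 8.47 / 0.19 = 2533 mg

2530 mg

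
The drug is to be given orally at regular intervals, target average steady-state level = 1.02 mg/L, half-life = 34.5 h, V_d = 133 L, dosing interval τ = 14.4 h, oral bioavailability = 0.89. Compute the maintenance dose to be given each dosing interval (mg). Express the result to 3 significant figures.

k = ln2 / t½ = 0.693147 / 34.5 = 0.02009 h⁻¹
CL = k × Vd = 0.02009 × 133 = 2.672 L/h
At steady state, F × (Dose/τ) = Css × CL.
Dose = Css × CL × τ / F = 1.02 × 2.672 × 14.4 / 0.89 = 44.10 mg

44.1 mg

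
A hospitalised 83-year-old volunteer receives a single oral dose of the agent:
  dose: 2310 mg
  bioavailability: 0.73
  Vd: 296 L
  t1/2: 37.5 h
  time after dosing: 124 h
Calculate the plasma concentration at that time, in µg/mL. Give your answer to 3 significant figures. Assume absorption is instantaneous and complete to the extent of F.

Amount reaching circulation = F × Dose = 0.73 × 2310 = 1686 mg
C₀ = F·Dose / Vd = 1686 / 296 = 5.696 mg/L
k = ln2 / t½ = 0.693147 / 37.5 = 0.01848 h⁻¹
C = C₀ · e^(−k·t) = 5.696 × e^(−0.01848 × 124)
  = 5.696 × 0.1011 = 0.5759 mg/L
(0.5759 mg/L = 0.5759 µg/mL)

0.576 µg/mL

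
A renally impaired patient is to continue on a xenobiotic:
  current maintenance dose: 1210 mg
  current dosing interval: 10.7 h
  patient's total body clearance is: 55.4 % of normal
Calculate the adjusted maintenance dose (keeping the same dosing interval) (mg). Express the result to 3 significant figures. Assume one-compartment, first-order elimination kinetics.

670 mg

To keep the same average steady-state level, dosing rate must scale with clearance.
CL ratio = 55.4 / 100 = 0.5540
New dose (same interval) = 1210 × 0.5540 = 670.3 mg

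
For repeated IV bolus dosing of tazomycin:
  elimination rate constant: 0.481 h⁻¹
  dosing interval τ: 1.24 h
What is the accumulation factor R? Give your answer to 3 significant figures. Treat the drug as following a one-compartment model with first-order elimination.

e^(−kτ) = e^(−0.4810 × 1.24) = 0.5508
Accumulation ratio R = 1 / (1 − e^(−kτ)) = 1 / (1 − 0.5508) = 2.226

2.23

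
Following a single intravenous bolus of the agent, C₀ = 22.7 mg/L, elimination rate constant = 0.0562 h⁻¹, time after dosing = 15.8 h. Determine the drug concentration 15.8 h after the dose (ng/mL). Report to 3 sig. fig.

C = C₀ · e^(−k·t) = 22.70 × e^(−0.05620 × 15.8)
  = 22.70 × 0.4115 = 9.341 mg/L
Convert: 9.341 mg/L × 1000 = 9341 ng/mL

9340 ng/mL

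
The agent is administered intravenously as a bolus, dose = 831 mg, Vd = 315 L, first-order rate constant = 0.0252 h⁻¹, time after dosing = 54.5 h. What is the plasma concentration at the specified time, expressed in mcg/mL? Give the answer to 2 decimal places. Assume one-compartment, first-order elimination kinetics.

C₀ = Dose / Vd = 831.0 / 315 = 2.638 mg/L
C = C₀ · e^(−k·t) = 2.638 × e^(−0.02520 × 54.5)
  = 2.638 × 0.2532 = 0.6679 mg/L
(0.6679 mg/L = 0.6679 mcg/mL)

0.67 mcg/mL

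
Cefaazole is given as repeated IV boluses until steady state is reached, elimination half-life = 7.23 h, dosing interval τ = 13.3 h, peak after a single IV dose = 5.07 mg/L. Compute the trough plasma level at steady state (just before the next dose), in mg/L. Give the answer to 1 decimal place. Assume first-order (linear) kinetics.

2.0 mg/L

k = ln2 / t½ = 0.693147 / 7.23 = 0.09587 h⁻¹
e^(−kτ) = e^(−0.09587 × 13.3) = 0.2794
Accumulation ratio R = 1 / (1 − e^(−kτ)) = 1 / (1 − 0.2794) = 1.388
Steady-state trough = C₀ × R × e^(−kτ) = 5.07 × 1.388 × 0.2794 = 1.966 mg/L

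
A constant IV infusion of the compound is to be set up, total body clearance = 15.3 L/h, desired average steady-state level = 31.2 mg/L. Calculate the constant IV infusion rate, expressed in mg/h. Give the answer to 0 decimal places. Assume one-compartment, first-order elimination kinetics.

477 mg/h

At steady state, infusion rate R₀ = Css × CL = 31.2 × 15.30 = 477.4 mg/h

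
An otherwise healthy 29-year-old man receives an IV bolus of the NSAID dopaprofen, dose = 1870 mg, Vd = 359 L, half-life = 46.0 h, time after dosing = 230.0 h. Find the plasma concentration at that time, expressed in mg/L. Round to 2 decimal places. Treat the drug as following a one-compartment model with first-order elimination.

0.16 mg/L

C₀ = Dose / Vd = 1870 / 359 = 5.209 mg/L
k = ln2 / t½ = 0.693147 / 46.0 = 0.01507 h⁻¹
t / t½ = 230.0 / 46.0 = 5 half-lives
C = C₀ × (1/2)^5 = 5.209 × 0.03125 = 0.1628 mg/L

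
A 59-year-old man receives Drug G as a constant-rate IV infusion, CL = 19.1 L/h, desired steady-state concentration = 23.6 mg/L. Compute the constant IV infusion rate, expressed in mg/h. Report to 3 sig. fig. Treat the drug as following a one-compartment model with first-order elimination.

451 mg/h

At steady state, infusion rate R₀ = Css × CL = 23.6 × 19.10 = 450.8 mg/h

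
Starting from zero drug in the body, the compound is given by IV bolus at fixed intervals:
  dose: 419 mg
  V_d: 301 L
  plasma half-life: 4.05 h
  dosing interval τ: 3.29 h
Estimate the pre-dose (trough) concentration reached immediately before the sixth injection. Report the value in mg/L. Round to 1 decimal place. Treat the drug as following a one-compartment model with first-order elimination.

C₀ per dose = Dose / Vd = 419 / 301 = 1.392 mg/L
k = ln2 / t½ = 0.693147 / 4.05 = 0.1711 h⁻¹
Fraction remaining after one interval: r = e^(−kτ) = e^(−0.1711 × 3.29) = 0.5695
Before dose 6, 5 doses have been given (aged 1τ, 2τ, 3τ, 4τ, 5τ).
C_trough = C₀ × (r + r² + … + r^5) = C₀ × r(1−r^5)/(1−r)
        = 1.392 × 0.5695 × (1 − 0.05991) / (1 − 0.5695) = 1.731 mg/L

1.7 mg/L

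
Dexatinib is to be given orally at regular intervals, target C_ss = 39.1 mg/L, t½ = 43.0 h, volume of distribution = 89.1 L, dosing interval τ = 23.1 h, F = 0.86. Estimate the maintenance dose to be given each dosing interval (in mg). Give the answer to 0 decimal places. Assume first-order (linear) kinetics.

k = ln2 / t½ = 0.693147 / 43.0 = 0.01612 h⁻¹
CL = k × Vd = 0.01612 × 89.1 = 1.436 L/h
At steady state, F × (Dose/τ) = Css × CL.
Dose = Css × CL × τ / F = 39.1 × 1.436 × 23.1 / 0.86 = 1508 mg

1508 mg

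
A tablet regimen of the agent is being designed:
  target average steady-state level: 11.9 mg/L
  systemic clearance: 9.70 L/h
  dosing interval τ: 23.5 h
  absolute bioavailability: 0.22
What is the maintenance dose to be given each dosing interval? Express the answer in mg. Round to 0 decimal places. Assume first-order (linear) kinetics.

12330 mg

At steady state, F × (Dose/τ) = Css × CL.
Dose = Css × CL × τ / F = 11.9 × 9.700 × 23.5 / 0.22 = 12330 mg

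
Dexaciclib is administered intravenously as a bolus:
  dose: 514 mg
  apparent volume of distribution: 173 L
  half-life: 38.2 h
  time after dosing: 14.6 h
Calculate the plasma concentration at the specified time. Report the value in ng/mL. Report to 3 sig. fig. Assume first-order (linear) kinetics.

C₀ = Dose / Vd = 514.0 / 173 = 2.971 mg/L
k = ln2 / t½ = 0.693147 / 38.2 = 0.01815 h⁻¹
C = C₀ · e^(−k·t) = 2.971 × e^(−0.01815 × 14.6)
  = 2.971 × 0.7672 = 2.279 mg/L
Convert: 2.279 mg/L × 1000 = 2279 ng/mL

2280 ng/mL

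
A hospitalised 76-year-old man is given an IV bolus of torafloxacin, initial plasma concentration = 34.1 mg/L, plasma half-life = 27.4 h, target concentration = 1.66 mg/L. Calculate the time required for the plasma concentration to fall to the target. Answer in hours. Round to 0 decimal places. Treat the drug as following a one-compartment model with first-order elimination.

119 h

k = ln2 / t½ = 0.693147 / 27.4 = 0.02530 h⁻¹
t = ln(C₀ / C) / k = ln(34.10 / 1.66) / 0.02530
  = ln(20.54) / 0.02530 = 3.022 / 0.02530 = 119.4 h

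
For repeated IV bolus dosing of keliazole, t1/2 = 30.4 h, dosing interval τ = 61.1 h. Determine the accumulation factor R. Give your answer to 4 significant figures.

k = ln2 / t½ = 0.693147 / 30.4 = 0.02280 h⁻¹
e^(−kτ) = e^(−0.02280 × 61.1) = 0.2483
Accumulation ratio R = 1 / (1 − e^(−kτ)) = 1 / (1 − 0.2483) = 1.330

1.330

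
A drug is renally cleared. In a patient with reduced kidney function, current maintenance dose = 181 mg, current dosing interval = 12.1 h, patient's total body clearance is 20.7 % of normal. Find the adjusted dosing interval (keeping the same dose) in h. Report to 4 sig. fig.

To keep the same average steady-state level, dosing rate must scale with clearance.
CL ratio = 20.7 / 100 = 0.2070
New interval (same dose) = 12.1 / 0.2070 = 58.45 h

58.45 h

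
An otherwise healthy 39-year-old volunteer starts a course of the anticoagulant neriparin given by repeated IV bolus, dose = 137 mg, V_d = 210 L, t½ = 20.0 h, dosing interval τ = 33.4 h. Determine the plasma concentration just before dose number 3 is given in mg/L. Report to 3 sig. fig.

C₀ per dose = Dose / Vd = 137 / 210 = 0.6524 mg/L
k = ln2 / t½ = 0.693147 / 20.0 = 0.03466 h⁻¹
Fraction remaining after one interval: r = e^(−kτ) = e^(−0.03466 × 33.4) = 0.3142
Before dose 3, 2 doses have been given (aged 1τ, 2τ).
C_trough = C₀ × (r + r²) = 0.6524 × (0.3142 + 0.09872) = 0.2694 mg/L

0.269 mg/L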